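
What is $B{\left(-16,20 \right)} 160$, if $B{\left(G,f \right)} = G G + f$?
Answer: $44160$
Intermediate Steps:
$B{\left(G,f \right)} = f + G^{2}$ ($B{\left(G,f \right)} = G^{2} + f = f + G^{2}$)
$B{\left(-16,20 \right)} 160 = \left(20 + \left(-16\right)^{2}\right) 160 = \left(20 + 256\right) 160 = 276 \cdot 160 = 44160$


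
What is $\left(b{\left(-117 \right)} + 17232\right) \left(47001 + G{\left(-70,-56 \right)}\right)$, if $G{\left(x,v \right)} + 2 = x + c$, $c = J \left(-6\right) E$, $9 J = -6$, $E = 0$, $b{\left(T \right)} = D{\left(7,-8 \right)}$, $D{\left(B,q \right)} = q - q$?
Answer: $808680528$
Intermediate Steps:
$D{\left(B,q \right)} = 0$
$b{\left(T \right)} = 0$
$J = - \frac{2}{3}$ ($J = \frac{1}{9} \left(-6\right) = - \frac{2}{3} \approx -0.66667$)
$c = 0$ ($c = \left(- \frac{2}{3}\right) \left(-6\right) 0 = 4 \cdot 0 = 0$)
$G{\left(x,v \right)} = -2 + x$ ($G{\left(x,v \right)} = -2 + \left(x + 0\right) = -2 + x$)
$\left(b{\left(-117 \right)} + 17232\right) \left(47001 + G{\left(-70,-56 \right)}\right) = \left(0 + 17232\right) \left(47001 - 72\right) = 17232 \left(47001 - 72\right) = 17232 \cdot 46929 = 808680528$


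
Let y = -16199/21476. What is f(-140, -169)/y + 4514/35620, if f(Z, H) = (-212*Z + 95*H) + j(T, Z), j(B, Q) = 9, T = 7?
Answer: -5214798831897/288504190 ≈ -18075.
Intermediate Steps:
f(Z, H) = 9 - 212*Z + 95*H (f(Z, H) = (-212*Z + 95*H) + 9 = 9 - 212*Z + 95*H)
y = -16199/21476 (y = -16199*1/21476 = -16199/21476 ≈ -0.75428)
f(-140, -169)/y + 4514/35620 = (9 - 212*(-140) + 95*(-169))/(-16199/21476) + 4514/35620 = (9 + 29680 - 16055)*(-21476/16199) + 4514*(1/35620) = 13634*(-21476/16199) + 2257/17810 = -292803784/16199 + 2257/17810 = -5214798831897/288504190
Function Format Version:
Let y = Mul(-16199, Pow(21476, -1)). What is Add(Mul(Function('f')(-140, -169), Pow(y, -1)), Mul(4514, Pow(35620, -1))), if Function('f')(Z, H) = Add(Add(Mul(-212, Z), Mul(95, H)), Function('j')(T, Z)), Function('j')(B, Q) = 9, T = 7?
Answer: Rational(-5214798831897, 288504190) ≈ -18075.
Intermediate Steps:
Function('f')(Z, H) = Add(9, Mul(-212, Z), Mul(95, H)) (Function('f')(Z, H) = Add(Add(Mul(-212, Z), Mul(95, H)), 9) = Add(9, Mul(-212, Z), Mul(95, H)))
y = Rational(-16199, 21476) (y = Mul(-16199, Rational(1, 21476)) = Rational(-16199, 21476) ≈ -0.75428)
Add(Mul(Function('f')(-140, -169), Pow(y, -1)), Mul(4514, Pow(35620, -1))) = Add(Mul(Add(9, Mul(-212, -140), Mul(95, -169)), Pow(Rational(-16199, 21476), -1)), Mul(4514, Pow(35620, -1))) = Add(Mul(Add(9, 29680, -16055), Rational(-21476, 16199)), Mul(4514, Rational(1, 35620))) = Add(Mul(13634, Rational(-21476, 16199)), Rational(2257, 17810)) = Add(Rational(-292803784, 16199), Rational(2257, 17810)) = Rational(-5214798831897, 288504190)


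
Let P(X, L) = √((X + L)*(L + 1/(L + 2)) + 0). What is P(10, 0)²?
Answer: 5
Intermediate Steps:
P(X, L) = √((L + X)*(L + 1/(2 + L))) (P(X, L) = √((L + X)*(L + 1/(2 + L)) + 0) = √((L + X)*(L + 1/(2 + L))))
P(10, 0)² = (√((0 + 10 + 0*(2 + 0)*(0 + 10))/(2 + 0)))² = (√((0 + 10 + 0*2*10)/2))² = (√((0 + 10 + 0)/2))² = (√((½)*10))² = (√5)² = 5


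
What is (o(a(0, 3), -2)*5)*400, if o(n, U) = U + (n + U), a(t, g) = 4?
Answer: 0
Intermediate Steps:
o(n, U) = n + 2*U (o(n, U) = U + (U + n) = n + 2*U)
(o(a(0, 3), -2)*5)*400 = ((4 + 2*(-2))*5)*400 = ((4 - 4)*5)*400 = (0*5)*400 = 0*400 = 0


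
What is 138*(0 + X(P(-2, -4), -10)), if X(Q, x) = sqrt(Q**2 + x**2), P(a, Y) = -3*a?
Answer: 276*sqrt(34) ≈ 1609.3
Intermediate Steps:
138*(0 + X(P(-2, -4), -10)) = 138*(0 + sqrt((-3*(-2))**2 + (-10)**2)) = 138*(0 + sqrt(6**2 + 100)) = 138*(0 + sqrt(36 + 100)) = 138*(0 + sqrt(136)) = 138*(0 + 2*sqrt(34)) = 138*(2*sqrt(34)) = 276*sqrt(34)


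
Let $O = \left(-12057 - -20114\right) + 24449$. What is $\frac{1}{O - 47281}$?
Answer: $- \frac{1}{14775} \approx -6.7682 \cdot 10^{-5}$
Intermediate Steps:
$O = 32506$ ($O = \left(-12057 + 20114\right) + 24449 = 8057 + 24449 = 32506$)
$\frac{1}{O - 47281} = \frac{1}{32506 - 47281} = \frac{1}{-14775} = - \frac{1}{14775}$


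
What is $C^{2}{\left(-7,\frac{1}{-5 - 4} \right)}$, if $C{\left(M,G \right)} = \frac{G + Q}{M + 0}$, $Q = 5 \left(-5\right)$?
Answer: $\frac{51076}{3969} \approx 12.869$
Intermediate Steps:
$Q = -25$
$C{\left(M,G \right)} = \frac{-25 + G}{M}$ ($C{\left(M,G \right)} = \frac{G - 25}{M + 0} = \frac{-25 + G}{M}$)
$C^{2}{\left(-7,\frac{1}{-5 - 4} \right)} = \left(\frac{-25 + \frac{1}{-5 - 4}}{-7}\right)^{2} = \left(- \frac{-25 + \frac{1}{-9}}{7}\right)^{2} = \left(- \frac{-25 - \frac{1}{9}}{7}\right)^{2} = \left(\left(- \frac{1}{7}\right) \left(- \frac{226}{9}\right)\right)^{2} = \left(\frac{226}{63}\right)^{2} = \frac{51076}{3969}$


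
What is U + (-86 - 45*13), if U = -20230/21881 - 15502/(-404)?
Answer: -2800281331/4419962 ≈ -633.55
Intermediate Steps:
U = 165513171/4419962 (U = -20230*1/21881 - 15502*(-1/404) = -20230/21881 + 7751/202 = 165513171/4419962 ≈ 37.447)
U + (-86 - 45*13) = 165513171/4419962 + (-86 - 45*13) = 165513171/4419962 + (-86 - 585) = 165513171/4419962 - 671 = -2800281331/4419962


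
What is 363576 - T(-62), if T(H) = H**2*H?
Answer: 601904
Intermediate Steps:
T(H) = H**3
363576 - T(-62) = 363576 - 1*(-62)**3 = 363576 - 1*(-238328) = 363576 + 238328 = 601904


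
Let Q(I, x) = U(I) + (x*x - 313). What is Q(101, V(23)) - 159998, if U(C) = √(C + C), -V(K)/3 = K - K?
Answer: -160311 + √202 ≈ -1.6030e+5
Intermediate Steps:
V(K) = 0 (V(K) = -3*(K - K) = -3*0 = 0)
U(C) = √2*√C (U(C) = √(2*C) = √2*√C)
Q(I, x) = -313 + x² + √2*√I (Q(I, x) = √2*√I + (x*x - 313) = √2*√I + (x² - 313) = √2*√I + (-313 + x²) = -313 + x² + √2*√I)
Q(101, V(23)) - 159998 = (-313 + 0² + √2*√101) - 159998 = (-313 + 0 + √202) - 159998 = (-313 + √202) - 159998 = -160311 + √202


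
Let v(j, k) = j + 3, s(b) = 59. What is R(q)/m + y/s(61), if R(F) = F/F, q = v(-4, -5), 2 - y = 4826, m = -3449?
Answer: -16638035/203491 ≈ -81.763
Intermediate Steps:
v(j, k) = 3 + j
y = -4824 (y = 2 - 1*4826 = 2 - 4826 = -4824)
q = -1 (q = 3 - 4 = -1)
R(F) = 1
R(q)/m + y/s(61) = 1/(-3449) - 4824/59 = 1*(-1/3449) - 4824*1/59 = -1/3449 - 4824/59 = -16638035/203491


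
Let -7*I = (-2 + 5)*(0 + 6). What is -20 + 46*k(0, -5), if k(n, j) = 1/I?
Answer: -341/9 ≈ -37.889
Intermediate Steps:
I = -18/7 (I = -(-2 + 5)*(0 + 6)/7 = -3*6/7 = -⅐*18 = -18/7 ≈ -2.5714)
k(n, j) = -7/18 (k(n, j) = 1/(-18/7) = -7/18)
-20 + 46*k(0, -5) = -20 + 46*(-7/18) = -20 - 161/9 = -341/9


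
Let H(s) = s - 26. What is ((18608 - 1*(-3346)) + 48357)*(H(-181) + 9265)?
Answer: 636877038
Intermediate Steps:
H(s) = -26 + s
((18608 - 1*(-3346)) + 48357)*(H(-181) + 9265) = ((18608 - 1*(-3346)) + 48357)*((-26 - 181) + 9265) = ((18608 + 3346) + 48357)*(-207 + 9265) = (21954 + 48357)*9058 = 70311*9058 = 636877038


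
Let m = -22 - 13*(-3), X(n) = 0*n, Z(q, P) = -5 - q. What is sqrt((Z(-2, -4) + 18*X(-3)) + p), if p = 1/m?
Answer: 5*I*sqrt(34)/17 ≈ 1.715*I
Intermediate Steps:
X(n) = 0
m = 17 (m = -22 + 39 = 17)
p = 1/17 ≈ 0.058824
sqrt((Z(-2, -4) + 18*X(-3)) + p) = sqrt(((-5 - 1*(-2)) + 18*0) + 1/17) = sqrt(((-5 + 2) + 0) + 1/17) = sqrt((-3 + 0) + 1/17) = sqrt(-3 + 1/17) = sqrt(-50/17) = 5*I*sqrt(34)/17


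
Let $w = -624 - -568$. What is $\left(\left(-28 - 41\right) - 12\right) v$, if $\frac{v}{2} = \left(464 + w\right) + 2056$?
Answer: $-399168$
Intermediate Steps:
$w = -56$ ($w = -624 + 568 = -56$)
$v = 4928$ ($v = 2 \left(\left(464 - 56\right) + 2056\right) = 2 \left(408 + 2056\right) = 2 \cdot 2464 = 4928$)
$\left(\left(-28 - 41\right) - 12\right) v = \left(\left(-28 - 41\right) - 12\right) 4928 = \left(-69 - 12\right) 4928 = \left(-81\right) 4928 = -399168$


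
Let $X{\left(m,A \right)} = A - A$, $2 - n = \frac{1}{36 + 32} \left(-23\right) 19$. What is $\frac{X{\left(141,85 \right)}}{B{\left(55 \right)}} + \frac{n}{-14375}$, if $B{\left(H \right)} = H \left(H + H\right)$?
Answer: $- \frac{573}{977500} \approx -0.00058619$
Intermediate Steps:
$B{\left(H \right)} = 2 H^{2}$ ($B{\left(H \right)} = H 2 H = 2 H^{2}$)
$n = \frac{573}{68}$ ($n = 2 - \frac{1}{36 + 32} \left(-23\right) 19 = 2 - \frac{1}{68} \left(-23\right) 19 = 2 - \left(- \frac{23}{68}\right) 19 = 2 - - \frac{437}{68} = 2 + \frac{437}{68} = \frac{573}{68} \approx 8.4265$)
$X{\left(m,A \right)} = 0$
$\frac{X{\left(141,85 \right)}}{B{\left(55 \right)}} + \frac{n}{-14375} = \frac{0}{2 \cdot 55^{2}} + \frac{573}{68 \left(-14375\right)} = \frac{0}{2 \cdot 3025} + \frac{573}{68} \left(- \frac{1}{14375}\right) = \frac{0}{6050} - \frac{573}{977500} = 0 \cdot \frac{1}{6050} - \frac{573}{977500} = 0 - \frac{573}{977500} = - \frac{573}{977500}$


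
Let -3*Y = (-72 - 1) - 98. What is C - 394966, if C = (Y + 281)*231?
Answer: -316888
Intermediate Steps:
Y = 57 (Y = -((-72 - 1) - 98)/3 = -(-73 - 98)/3 = -⅓*(-171) = 57)
C = 78078 (C = (57 + 281)*231 = 338*231 = 78078)
C - 394966 = 78078 - 394966 = -316888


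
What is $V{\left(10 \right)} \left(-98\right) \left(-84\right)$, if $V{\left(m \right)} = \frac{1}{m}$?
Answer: $\frac{4116}{5} \approx 823.2$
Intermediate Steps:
$V{\left(10 \right)} \left(-98\right) \left(-84\right) = \frac{1}{10} \left(-98\right) \left(-84\right) = \left(- \frac{49}{5}\right) \left(-84\right) = \frac{4116}{5}$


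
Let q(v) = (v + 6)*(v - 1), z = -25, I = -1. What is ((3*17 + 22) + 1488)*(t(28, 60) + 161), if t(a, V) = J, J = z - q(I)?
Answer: 227906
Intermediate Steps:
q(v) = (-1 + v)*(6 + v) (q(v) = (6 + v)*(-1 + v) = (-1 + v)*(6 + v))
J = -15 (J = -25 - (-6 + (-1)**2 + 5*(-1)) = -25 - (-6 + 1 - 5) = -25 - 1*(-10) = -25 + 10 = -15)
t(a, V) = -15
((3*17 + 22) + 1488)*(t(28, 60) + 161) = ((3*17 + 22) + 1488)*(-15 + 161) = ((51 + 22) + 1488)*146 = (73 + 1488)*146 = 1561*146 = 227906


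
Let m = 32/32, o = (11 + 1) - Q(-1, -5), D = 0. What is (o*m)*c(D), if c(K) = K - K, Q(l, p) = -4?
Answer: 0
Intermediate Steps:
o = 16 (o = (11 + 1) - 1*(-4) = 12 + 4 = 16)
c(K) = 0
m = 1 (m = 32*(1/32) = 1)
(o*m)*c(D) = (16*1)*0 = 16*0 = 0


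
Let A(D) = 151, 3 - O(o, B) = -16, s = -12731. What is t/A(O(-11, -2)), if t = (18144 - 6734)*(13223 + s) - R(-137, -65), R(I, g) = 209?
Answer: 5613511/151 ≈ 37176.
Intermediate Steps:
O(o, B) = 19 (O(o, B) = 3 - 1*(-16) = 3 + 16 = 19)
t = 5613511 (t = (18144 - 6734)*(13223 - 12731) - 1*209 = 11410*492 - 209 = 5613720 - 209 = 5613511)
t/A(O(-11, -2)) = 5613511/151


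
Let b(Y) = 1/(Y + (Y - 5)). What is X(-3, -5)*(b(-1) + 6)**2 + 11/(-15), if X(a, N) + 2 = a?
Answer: -126614/735 ≈ -172.26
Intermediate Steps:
X(a, N) = -2 + a
b(Y) = 1/(-5 + 2*Y) (b(Y) = 1/(Y + (-5 + Y)) = 1/(-5 + 2*Y))
X(-3, -5)*(b(-1) + 6)**2 + 11/(-15) = (-2 - 3)*(1/(-5 + 2*(-1)) + 6)**2 + 11/(-15) = -5*(1/(-5 - 2) + 6)**2 + 11*(-1/15) = -5*(1/(-7) + 6)**2 - 11/15 = -5*(-1/7 + 6)**2 - 11/15 = -5*(41/7)**2 - 11/15 = -5*1681/49 - 11/15 = -8405/49 - 11/15 = -126614/735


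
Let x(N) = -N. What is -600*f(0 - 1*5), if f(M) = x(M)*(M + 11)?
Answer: -18000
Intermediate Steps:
f(M) = -M*(11 + M) (f(M) = (-M)*(M + 11) = (-M)*(11 + M) = -M*(11 + M))
-600*f(0 - 1*5) = -(-600)*(0 - 1*5)*(11 + (0 - 1*5)) = -(-600)*(0 - 5)*(11 + (0 - 5)) = -(-600)*(-5)*(11 - 5) = -(-600)*(-5)*6 = -600*30 = -18000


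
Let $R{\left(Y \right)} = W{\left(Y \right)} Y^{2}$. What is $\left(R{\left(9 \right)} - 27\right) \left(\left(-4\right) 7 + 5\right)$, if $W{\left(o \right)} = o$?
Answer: $-16146$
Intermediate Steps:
$R{\left(Y \right)} = Y^{3}$ ($R{\left(Y \right)} = Y Y^{2} = Y^{3}$)
$\left(R{\left(9 \right)} - 27\right) \left(\left(-4\right) 7 + 5\right) = \left(9^{3} - 27\right) \left(\left(-4\right) 7 + 5\right) = \left(729 - 27\right) \left(-28 + 5\right) = 702 \left(-23\right) = -16146$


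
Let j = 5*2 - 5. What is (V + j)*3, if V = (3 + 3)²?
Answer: 123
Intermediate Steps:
V = 36 (V = 6² = 36)
j = 5 (j = 10 - 5 = 5)
(V + j)*3 = (36 + 5)*3 = 41*3 = 123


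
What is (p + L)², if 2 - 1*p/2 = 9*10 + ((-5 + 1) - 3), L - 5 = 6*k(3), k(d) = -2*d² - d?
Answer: 80089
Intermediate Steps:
k(d) = -d - 2*d²
L = -121 (L = 5 + 6*(-1*3*(1 + 2*3)) = 5 + 6*(-1*3*(1 + 6)) = 5 + 6*(-1*3*7) = 5 + 6*(-21) = 5 - 126 = -121)
p = -162 (p = 4 - 2*(9*10 + ((-5 + 1) - 3)) = 4 - 2*(90 + (-4 - 3)) = 4 - 2*(90 - 7) = 4 - 2*83 = 4 - 166 = -162)
(p + L)² = (-162 - 121)² = (-283)² = 80089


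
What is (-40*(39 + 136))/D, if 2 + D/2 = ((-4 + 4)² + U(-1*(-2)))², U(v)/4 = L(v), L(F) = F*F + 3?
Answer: -1750/391 ≈ -4.4757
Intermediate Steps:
L(F) = 3 + F² (L(F) = F² + 3 = 3 + F²)
U(v) = 12 + 4*v² (U(v) = 4*(3 + v²) = 12 + 4*v²)
D = 1564 (D = -4 + 2*((-4 + 4)² + (12 + 4*(-1*(-2))²))² = -4 + 2*(0² + (12 + 4*2²))² = -4 + 2*(0 + (12 + 4*4))² = -4 + 2*(0 + (12 + 16))² = -4 + 2*(0 + 28)² = -4 + 2*28² = -4 + 2*784 = -4 + 1568 = 1564)
(-40*(39 + 136))/D = -40*(39 + 136)/1564 = -40*175*(1/1564) = -7000*1/1564 = -1750/391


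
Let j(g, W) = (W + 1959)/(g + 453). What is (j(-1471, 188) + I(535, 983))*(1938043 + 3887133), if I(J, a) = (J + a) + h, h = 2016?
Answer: 10472108213420/509 ≈ 2.0574e+10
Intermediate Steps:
j(g, W) = (1959 + W)/(453 + g)
I(J, a) = 2016 + J + a (I(J, a) = (J + a) + 2016 = 2016 + J + a)
(j(-1471, 188) + I(535, 983))*(1938043 + 3887133) = ((1959 + 188)/(453 - 1471) + (2016 + 535 + 983))*(1938043 + 3887133) = (2147/(-1018) + 3534)*5825176 = (-1/1018*2147 + 3534)*5825176 = (-2147/1018 + 3534)*5825176 = (3595465/1018)*5825176 = 10472108213420/509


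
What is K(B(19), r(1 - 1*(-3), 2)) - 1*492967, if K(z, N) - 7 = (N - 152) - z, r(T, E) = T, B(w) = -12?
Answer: -493096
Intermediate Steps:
K(z, N) = -145 + N - z (K(z, N) = 7 + ((N - 152) - z) = 7 + ((-152 + N) - z) = 7 + (-152 + N - z) = -145 + N - z)
K(B(19), r(1 - 1*(-3), 2)) - 1*492967 = (-145 + (1 - 1*(-3)) - 1*(-12)) - 1*492967 = (-145 + (1 + 3) + 12) - 492967 = (-145 + 4 + 12) - 492967 = -129 - 492967 = -493096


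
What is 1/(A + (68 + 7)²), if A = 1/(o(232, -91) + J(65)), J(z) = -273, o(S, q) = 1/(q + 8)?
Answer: 22660/127462417 ≈ 0.00017778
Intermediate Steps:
o(S, q) = 1/(8 + q)
A = -83/22660 (A = 1/(1/(8 - 91) - 273) = 1/(1/(-83) - 273) = 1/(-1/83 - 273) = 1/(-22660/83) = -83/22660 ≈ -0.0036628)
1/(A + (68 + 7)²) = 1/(-83/22660 + (68 + 7)²) = 1/(-83/22660 + 75²) = 1/(-83/22660 + 5625) = 1/(127462417/22660) = 22660/127462417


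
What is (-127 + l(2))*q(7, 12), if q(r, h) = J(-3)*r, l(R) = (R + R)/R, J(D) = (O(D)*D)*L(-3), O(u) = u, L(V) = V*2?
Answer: 47250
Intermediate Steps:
L(V) = 2*V
J(D) = -6*D² (J(D) = (D*D)*(2*(-3)) = D²*(-6) = -6*D²)
l(R) = 2 (l(R) = (2*R)/R = 2)
q(r, h) = -54*r (q(r, h) = (-6*(-3)²)*r = (-6*9)*r = -54*r)
(-127 + l(2))*q(7, 12) = (-127 + 2)*(-54*7) = -125*(-378) = 47250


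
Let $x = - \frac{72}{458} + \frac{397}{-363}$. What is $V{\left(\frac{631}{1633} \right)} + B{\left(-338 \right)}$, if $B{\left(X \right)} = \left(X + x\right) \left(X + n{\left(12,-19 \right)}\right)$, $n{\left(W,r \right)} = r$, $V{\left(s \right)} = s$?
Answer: $\frac{5480215138968}{45248797} \approx 1.2111 \cdot 10^{5}$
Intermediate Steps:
$x = - \frac{103981}{83127}$ ($x = \left(-72\right) \frac{1}{458} + 397 \left(- \frac{1}{363}\right) = - \frac{36}{229} - \frac{397}{363} = - \frac{103981}{83127} \approx -1.2509$)
$B{\left(X \right)} = \left(-19 + X\right) \left(- \frac{103981}{83127} + X\right)$ ($B{\left(X \right)} = \left(X - \frac{103981}{83127}\right) \left(X - 19\right) = \left(- \frac{103981}{83127} + X\right) \left(-19 + X\right) = \left(-19 + X\right) \left(- \frac{103981}{83127} + X\right)$)
$V{\left(\frac{631}{1633} \right)} + B{\left(-338 \right)} = \frac{631}{1633} + \left(\frac{1975639}{83127} + \left(-338\right)^{2} - - \frac{568987172}{83127}\right) = 631 \cdot \frac{1}{1633} + \left(\frac{1975639}{83127} + 114244 + \frac{568987172}{83127}\right) = \frac{631}{1633} + \frac{3355907933}{27709} = \frac{5480215138968}{45248797}$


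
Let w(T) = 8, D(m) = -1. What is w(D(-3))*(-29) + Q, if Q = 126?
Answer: -106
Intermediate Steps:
w(D(-3))*(-29) + Q = 8*(-29) + 126 = -232 + 126 = -106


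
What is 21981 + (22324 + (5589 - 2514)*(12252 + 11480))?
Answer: 73020205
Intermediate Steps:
21981 + (22324 + (5589 - 2514)*(12252 + 11480)) = 21981 + (22324 + 3075*23732) = 21981 + (22324 + 72975900) = 21981 + 72998224 = 73020205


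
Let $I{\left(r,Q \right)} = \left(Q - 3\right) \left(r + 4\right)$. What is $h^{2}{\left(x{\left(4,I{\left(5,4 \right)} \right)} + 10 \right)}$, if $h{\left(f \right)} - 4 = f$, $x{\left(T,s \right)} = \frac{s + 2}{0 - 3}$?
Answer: $\frac{961}{9} \approx 106.78$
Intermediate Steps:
$I{\left(r,Q \right)} = \left(-3 + Q\right) \left(4 + r\right)$
$x{\left(T,s \right)} = - \frac{2}{3} - \frac{s}{3}$ ($x{\left(T,s \right)} = \frac{2 + s}{-3} = \left(2 + s\right) \left(- \frac{1}{3}\right) = - \frac{2}{3} - \frac{s}{3}$)
$h{\left(f \right)} = 4 + f$
$h^{2}{\left(x{\left(4,I{\left(5,4 \right)} \right)} + 10 \right)} = \left(4 + \left(\left(- \frac{2}{3} - \frac{-12 - 15 + 4 \cdot 4 + 4 \cdot 5}{3}\right) + 10\right)\right)^{2} = \left(4 + \left(\left(- \frac{2}{3} - \frac{-12 - 15 + 16 + 20}{3}\right) + 10\right)\right)^{2} = \left(4 + \left(\left(- \frac{2}{3} - 3\right) + 10\right)\right)^{2} = \left(4 + \left(- \frac{11}{3} + 10\right)\right)^{2} = \left(4 + \frac{19}{3}\right)^{2} = \left(\frac{31}{3}\right)^{2} = \frac{961}{9}$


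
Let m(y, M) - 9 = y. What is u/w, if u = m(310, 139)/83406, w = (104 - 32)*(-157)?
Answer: -319/942821424 ≈ -3.3835e-7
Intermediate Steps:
m(y, M) = 9 + y
w = -11304 (w = 72*(-157) = -11304)
u = 319/83406 (u = (9 + 310)/83406 = 319*(1/83406) = 319/83406 ≈ 0.0038247)
u/w = (319/83406)/(-11304) = (319/83406)*(-1/11304) = -319/942821424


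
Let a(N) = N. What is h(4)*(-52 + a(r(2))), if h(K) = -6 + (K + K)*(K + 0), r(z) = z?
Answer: -1300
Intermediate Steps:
h(K) = -6 + 2*K² (h(K) = -6 + (2*K)*K = -6 + 2*K²)
h(4)*(-52 + a(r(2))) = (-6 + 2*4²)*(-52 + 2) = (-6 + 2*16)*(-50) = (-6 + 32)*(-50) = 26*(-50) = -1300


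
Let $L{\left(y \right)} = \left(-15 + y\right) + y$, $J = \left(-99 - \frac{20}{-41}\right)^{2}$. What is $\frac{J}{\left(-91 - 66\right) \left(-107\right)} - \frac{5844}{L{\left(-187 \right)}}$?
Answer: $\frac{171375371105}{10985017291} \approx 15.601$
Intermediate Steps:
$J = \frac{16313521}{1681}$ ($J = \left(-99 - - \frac{20}{41}\right)^{2} = \left(-99 + \frac{20}{41}\right)^{2} = \left(- \frac{4039}{41}\right)^{2} = \frac{16313521}{1681} \approx 9704.7$)
$L{\left(y \right)} = -15 + 2 y$
$\frac{J}{\left(-91 - 66\right) \left(-107\right)} - \frac{5844}{L{\left(-187 \right)}} = \frac{16313521}{1681 \left(-91 - 66\right) \left(-107\right)} - \frac{5844}{-15 + 2 \left(-187\right)} = \frac{16313521}{1681 \left(\left(-157\right) \left(-107\right)\right)} - \frac{5844}{-15 - 374} = \frac{16313521}{1681 \cdot 16799} - \frac{5844}{-389} = \frac{16313521}{1681} \cdot \frac{1}{16799} - - \frac{5844}{389} = \frac{16313521}{28239119} + \frac{5844}{389} = \frac{171375371105}{10985017291}$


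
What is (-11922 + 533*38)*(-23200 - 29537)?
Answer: -439404684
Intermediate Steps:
(-11922 + 533*38)*(-23200 - 29537) = (-11922 + 20254)*(-52737) = 8332*(-52737) = -439404684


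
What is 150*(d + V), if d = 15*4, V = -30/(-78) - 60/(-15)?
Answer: 125550/13 ≈ 9657.7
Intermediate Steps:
V = 57/13 (V = -30*(-1/78) - 60*(-1/15) = 5/13 + 4 = 57/13 ≈ 4.3846)
d = 60
150*(d + V) = 150*(60 + 57/13) = 150*(837/13) = 125550/13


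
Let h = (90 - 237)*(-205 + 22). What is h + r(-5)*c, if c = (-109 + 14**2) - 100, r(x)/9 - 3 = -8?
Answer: 27486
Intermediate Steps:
r(x) = -45 (r(x) = 27 + 9*(-8) = 27 - 72 = -45)
h = 26901 (h = -147*(-183) = 26901)
c = -13 (c = (-109 + 196) - 100 = 87 - 100 = -13)
h + r(-5)*c = 26901 - 45*(-13) = 26901 + 585 = 27486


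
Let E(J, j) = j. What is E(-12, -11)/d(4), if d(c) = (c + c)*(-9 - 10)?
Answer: 11/152 ≈ 0.072368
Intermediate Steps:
d(c) = -38*c (d(c) = (2*c)*(-19) = -38*c)
E(-12, -11)/d(4) = -11/((-38*4)) = -11/(-152) = -11*(-1/152) = 11/152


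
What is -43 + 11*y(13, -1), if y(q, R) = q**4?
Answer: 314128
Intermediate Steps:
-43 + 11*y(13, -1) = -43 + 11*13**4 = -43 + 11*28561 = -43 + 314171 = 314128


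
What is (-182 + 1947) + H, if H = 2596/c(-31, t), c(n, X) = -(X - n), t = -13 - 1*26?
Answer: 4179/2 ≈ 2089.5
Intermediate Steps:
t = -39 (t = -13 - 26 = -39)
c(n, X) = n - X
H = 649/2 (H = 2596/(-31 - 1*(-39)) = 2596/(-31 + 39) = 2596/8 = 2596*(⅛) = 649/2 ≈ 324.50)
(-182 + 1947) + H = (-182 + 1947) + 649/2 = 1765 + 649/2 = 4179/2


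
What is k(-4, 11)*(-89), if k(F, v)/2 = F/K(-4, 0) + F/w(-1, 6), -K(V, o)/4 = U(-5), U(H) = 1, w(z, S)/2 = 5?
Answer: -534/5 ≈ -106.80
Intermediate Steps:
w(z, S) = 10 (w(z, S) = 2*5 = 10)
K(V, o) = -4 (K(V, o) = -4*1 = -4)
k(F, v) = -3*F/10 (k(F, v) = 2*(F/(-4) + F/10) = 2*(F*(-¼) + F*(⅒)) = 2*(-F/4 + F/10) = 2*(-3*F/20) = -3*F/10)
k(-4, 11)*(-89) = -3/10*(-4)*(-89) = (6/5)*(-89) = -534/5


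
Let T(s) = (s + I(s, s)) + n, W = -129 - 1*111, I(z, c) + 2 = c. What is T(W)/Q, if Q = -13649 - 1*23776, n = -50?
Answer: 532/37425 ≈ 0.014215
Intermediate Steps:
I(z, c) = -2 + c
W = -240 (W = -129 - 111 = -240)
Q = -37425 (Q = -13649 - 23776 = -37425)
T(s) = -52 + 2*s (T(s) = (s + (-2 + s)) - 50 = (-2 + 2*s) - 50 = -52 + 2*s)
T(W)/Q = (-52 + 2*(-240))/(-37425) = (-52 - 480)*(-1/37425) = -532*(-1/37425) = 532/37425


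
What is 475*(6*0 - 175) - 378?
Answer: -83503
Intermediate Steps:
475*(6*0 - 175) - 378 = 475*(0 - 175) - 378 = 475*(-175) - 378 = -83125 - 378 = -83503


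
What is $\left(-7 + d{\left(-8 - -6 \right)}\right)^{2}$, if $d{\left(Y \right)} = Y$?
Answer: $81$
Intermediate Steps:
$\left(-7 + d{\left(-8 - -6 \right)}\right)^{2} = \left(-7 - 2\right)^{2} = \left(-9\right)^{2} = 81$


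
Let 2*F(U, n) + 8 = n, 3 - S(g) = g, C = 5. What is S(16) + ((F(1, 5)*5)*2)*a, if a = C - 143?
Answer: 2057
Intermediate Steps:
S(g) = 3 - g
F(U, n) = -4 + n/2
a = -138 (a = 5 - 143 = -138)
S(16) + ((F(1, 5)*5)*2)*a = (3 - 1*16) + (((-4 + (½)*5)*5)*2)*(-138) = (3 - 16) + (((-4 + 5/2)*5)*2)*(-138) = -13 + (-3/2*5*2)*(-138) = -13 - 15/2*2*(-138) = -13 - 15*(-138) = -13 + 2070 = 2057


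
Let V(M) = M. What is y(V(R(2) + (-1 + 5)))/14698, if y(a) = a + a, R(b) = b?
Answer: 6/7349 ≈ 0.00081644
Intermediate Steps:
y(a) = 2*a
y(V(R(2) + (-1 + 5)))/14698 = (2*(2 + (-1 + 5)))/14698 = (2*(2 + 4))*(1/14698) = (2*6)*(1/14698) = 12*(1/14698) = 6/7349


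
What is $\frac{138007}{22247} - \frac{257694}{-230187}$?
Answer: $\frac{12500111909}{1706990063} \approx 7.3229$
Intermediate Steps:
$\frac{138007}{22247} - \frac{257694}{-230187} = 138007 \cdot \frac{1}{22247} - - \frac{85898}{76729} = \frac{138007}{22247} + \frac{85898}{76729} = \frac{12500111909}{1706990063}$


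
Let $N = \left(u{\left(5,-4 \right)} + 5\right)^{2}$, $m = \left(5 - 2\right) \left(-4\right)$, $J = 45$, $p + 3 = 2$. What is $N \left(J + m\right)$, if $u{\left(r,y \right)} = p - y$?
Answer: $2112$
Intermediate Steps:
$p = -1$ ($p = -3 + 2 = -1$)
$u{\left(r,y \right)} = -1 - y$
$m = -12$ ($m = 3 \left(-4\right) = -12$)
$N = 64$ ($N = \left(\left(-1 - -4\right) + 5\right)^{2} = \left(\left(-1 + 4\right) + 5\right)^{2} = \left(3 + 5\right)^{2} = 8^{2} = 64$)
$N \left(J + m\right) = 64 \left(45 - 12\right) = 64 \cdot 33 = 2112$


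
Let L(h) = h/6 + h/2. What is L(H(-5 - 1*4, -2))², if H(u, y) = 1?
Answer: 4/9 ≈ 0.44444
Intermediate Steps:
L(h) = 2*h/3 (L(h) = h*(⅙) + h*(½) = h/6 + h/2 = 2*h/3)
L(H(-5 - 1*4, -2))² = ((⅔)*1)² = (⅔)² = 4/9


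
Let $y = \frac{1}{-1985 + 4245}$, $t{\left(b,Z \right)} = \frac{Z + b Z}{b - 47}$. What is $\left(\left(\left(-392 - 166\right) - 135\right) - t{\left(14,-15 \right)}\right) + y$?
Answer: $- \frac{17397469}{24860} \approx -699.82$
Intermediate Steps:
$t{\left(b,Z \right)} = \frac{Z + Z b}{-47 + b}$
$y = \frac{1}{2260} \approx 0.00044248$
$\left(\left(\left(-392 - 166\right) - 135\right) - t{\left(14,-15 \right)}\right) + y = \left(\left(\left(-392 - 166\right) - 135\right) - - \frac{15 \left(1 + 14\right)}{-47 + 14}\right) + \frac{1}{2260} = \left(\left(-558 - 135\right) - \left(-15\right) \frac{1}{-33} \cdot 15\right) + \frac{1}{2260} = \left(-693 - \left(-15\right) \left(- \frac{1}{33}\right) 15\right) + \frac{1}{2260} = \left(-693 - \frac{75}{11}\right) + \frac{1}{2260} = - \frac{7698}{11} + \frac{1}{2260} = - \frac{17397469}{24860}$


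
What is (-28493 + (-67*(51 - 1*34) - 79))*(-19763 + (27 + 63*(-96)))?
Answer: 766068424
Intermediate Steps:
(-28493 + (-67*(51 - 1*34) - 79))*(-19763 + (27 + 63*(-96))) = (-28493 + (-67*(51 - 34) - 79))*(-19763 + (27 - 6048)) = (-28493 + (-67*17 - 79))*(-19763 - 6021) = (-28493 + (-1139 - 79))*(-25784) = (-28493 - 1218)*(-25784) = -29711*(-25784) = 766068424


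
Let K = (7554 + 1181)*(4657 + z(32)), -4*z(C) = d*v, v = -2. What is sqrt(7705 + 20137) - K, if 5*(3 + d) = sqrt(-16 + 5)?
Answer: -81331585/2 + sqrt(27842) - 1747*I*sqrt(11)/2 ≈ -4.0666e+7 - 2897.1*I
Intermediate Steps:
d = -3 + I*sqrt(11)/5 (d = -3 + sqrt(-16 + 5)/5 = -3 + sqrt(-11)/5 = -3 + (I*sqrt(11))/5 = -3 + I*sqrt(11)/5 ≈ -3.0 + 0.66333*I)
z(C) = -3/2 + I*sqrt(11)/10 (z(C) = -(-3 + I*sqrt(11)/5)*(-2)/4 = -(6 - 2*I*sqrt(11)/5)/4 = -3/2 + I*sqrt(11)/10)
K = 81331585/2 + 1747*I*sqrt(11)/2 (K = (7554 + 1181)*(4657 + (-3/2 + I*sqrt(11)/10)) = 8735*(9311/2 + I*sqrt(11)/10) = 81331585/2 + 1747*I*sqrt(11)/2 ≈ 4.0666e+7 + 2897.1*I)
sqrt(7705 + 20137) - K = sqrt(7705 + 20137) - (81331585/2 + 1747*I*sqrt(11)/2) = sqrt(27842) + (-81331585/2 - 1747*I*sqrt(11)/2) = -81331585/2 + sqrt(27842) - 1747*I*sqrt(11)/2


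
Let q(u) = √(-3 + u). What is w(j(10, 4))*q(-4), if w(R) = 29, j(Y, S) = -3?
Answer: 29*I*√7 ≈ 76.727*I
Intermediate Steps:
w(j(10, 4))*q(-4) = 29*√(-3 - 4) = 29*√(-7) = 29*(I*√7) = 29*I*√7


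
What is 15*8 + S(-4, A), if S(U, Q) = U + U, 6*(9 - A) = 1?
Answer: 112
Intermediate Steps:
A = 53/6 (A = 9 - ⅙*1 = 9 - ⅙ = 53/6 ≈ 8.8333)
S(U, Q) = 2*U
15*8 + S(-4, A) = 15*8 + 2*(-4) = 120 - 8 = 112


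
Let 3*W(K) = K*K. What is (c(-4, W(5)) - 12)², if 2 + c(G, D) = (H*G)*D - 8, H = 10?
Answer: 1136356/9 ≈ 1.2626e+5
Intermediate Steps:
W(K) = K²/3 (W(K) = (K*K)/3 = K²/3)
c(G, D) = -10 + 10*D*G (c(G, D) = -2 + ((10*G)*D - 8) = -2 + (10*D*G - 8) = -2 + (-8 + 10*D*G) = -10 + 10*D*G)
(c(-4, W(5)) - 12)² = ((-10 + 10*((⅓)*5²)*(-4)) - 12)² = ((-10 + 10*((⅓)*25)*(-4)) - 12)² = ((-10 + 10*(25/3)*(-4)) - 12)² = ((-10 - 1000/3) - 12)² = (-1030/3 - 12)² = (-1066/3)² = 1136356/9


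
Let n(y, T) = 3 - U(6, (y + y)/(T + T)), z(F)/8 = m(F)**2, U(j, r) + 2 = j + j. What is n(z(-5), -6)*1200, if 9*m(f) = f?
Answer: -8400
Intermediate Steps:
m(f) = f/9
U(j, r) = -2 + 2*j (U(j, r) = -2 + (j + j) = -2 + 2*j)
z(F) = 8*F**2/81 (z(F) = 8*(F/9)**2 = 8*(F**2/81) = 8*F**2/81)
n(y, T) = -7 (n(y, T) = 3 - (-2 + 2*6) = 3 - (-2 + 12) = 3 - 1*10 = 3 - 10 = -7)
n(z(-5), -6)*1200 = -7*1200 = -8400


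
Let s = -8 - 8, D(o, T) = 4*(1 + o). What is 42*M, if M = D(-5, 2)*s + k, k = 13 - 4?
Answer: 11130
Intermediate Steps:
D(o, T) = 4 + 4*o
s = -16
k = 9
M = 265 (M = (4 + 4*(-5))*(-16) + 9 = (4 - 20)*(-16) + 9 = -16*(-16) + 9 = 256 + 9 = 265)
42*M = 42*265 = 11130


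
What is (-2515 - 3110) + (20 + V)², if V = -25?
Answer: -5600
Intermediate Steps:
(-2515 - 3110) + (20 + V)² = (-2515 - 3110) + (20 - 25)² = -5625 + (-5)² = -5625 + 25 = -5600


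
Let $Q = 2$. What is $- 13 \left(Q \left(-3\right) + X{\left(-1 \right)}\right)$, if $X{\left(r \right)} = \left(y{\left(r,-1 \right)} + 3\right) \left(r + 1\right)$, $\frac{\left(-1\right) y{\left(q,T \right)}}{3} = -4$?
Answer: $78$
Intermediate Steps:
$y{\left(q,T \right)} = 12$ ($y{\left(q,T \right)} = \left(-3\right) \left(-4\right) = 12$)
$X{\left(r \right)} = 15 + 15 r$ ($X{\left(r \right)} = \left(12 + 3\right) \left(r + 1\right) = 15 \left(1 + r\right) = 15 + 15 r$)
$- 13 \left(Q \left(-3\right) + X{\left(-1 \right)}\right) = - 13 \left(2 \left(-3\right) + \left(15 + 15 \left(-1\right)\right)\right) = - 13 \left(-6 + \left(15 - 15\right)\right) = - 13 \left(-6 + 0\right) = \left(-13\right) \left(-6\right) = 78$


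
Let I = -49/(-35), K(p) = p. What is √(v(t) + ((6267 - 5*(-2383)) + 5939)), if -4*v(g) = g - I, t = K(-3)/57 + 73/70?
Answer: √6826850898/532 ≈ 155.31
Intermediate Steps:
t = 1317/1330 (t = -3/57 + 73/70 = -3*1/57 + 73*(1/70) = -1/19 + 73/70 = 1317/1330 ≈ 0.99023)
I = 7/5 (I = -49*(-1/35) = 7/5 ≈ 1.4000)
v(g) = 7/20 - g/4 (v(g) = -(g - 1*7/5)/4 = -(g - 7/5)/4 = -(-7/5 + g)/4 = 7/20 - g/4)
√(v(t) + ((6267 - 5*(-2383)) + 5939)) = √((7/20 - ¼*1317/1330) + ((6267 - 5*(-2383)) + 5939)) = √((7/20 - 1317/5320) + ((6267 + 11915) + 5939)) = √(109/1064 + (18182 + 5939)) = √(109/1064 + 24121) = √(25664853/1064) = √6826850898/532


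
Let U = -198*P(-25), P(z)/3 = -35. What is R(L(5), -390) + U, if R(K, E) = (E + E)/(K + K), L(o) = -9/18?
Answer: 21570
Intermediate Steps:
P(z) = -105 (P(z) = 3*(-35) = -105)
L(o) = -½ (L(o) = -9*1/18 = -½)
U = 20790 (U = -198*(-105) = 20790)
R(K, E) = E/K (R(K, E) = (2*E)/((2*K)) = (2*E)*(1/(2*K)) = E/K)
R(L(5), -390) + U = -390/(-½) + 20790 = -390*(-2) + 20790 = 780 + 20790 = 21570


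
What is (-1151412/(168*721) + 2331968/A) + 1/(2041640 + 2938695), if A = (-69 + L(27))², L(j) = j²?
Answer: -1136597718125591/273728325613050 ≈ -4.1523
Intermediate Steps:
A = 435600 (A = (-69 + 27²)² = (-69 + 729)² = 660² = 435600)
(-1151412/(168*721) + 2331968/A) + 1/(2041640 + 2938695) = (-1151412/(168*721) + 2331968/435600) + 1/(2041640 + 2938695) = (-1151412/121128 + 2331968*(1/435600)) + 1/4980335 = (-1151412*1/121128 + 145748/27225) + 1/4980335 = (-95951/10094 + 145748/27225) + 1/4980335 = -1141085663/274809150 + 1/4980335 = -1136597718125591/273728325613050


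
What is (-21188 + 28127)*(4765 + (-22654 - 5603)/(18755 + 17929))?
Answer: 134748443313/4076 ≈ 3.3059e+7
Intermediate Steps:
(-21188 + 28127)*(4765 + (-22654 - 5603)/(18755 + 17929)) = 6939*(4765 - 28257/36684) = 6939*(4765 - 28257*1/36684) = 6939*(4765 - 9419/12228) = 6939*(58257001/12228) = 134748443313/4076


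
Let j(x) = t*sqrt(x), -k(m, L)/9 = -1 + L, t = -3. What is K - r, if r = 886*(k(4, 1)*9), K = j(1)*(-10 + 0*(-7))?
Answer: 30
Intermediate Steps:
k(m, L) = 9 - 9*L (k(m, L) = -9*(-1 + L) = 9 - 9*L)
j(x) = -3*sqrt(x)
K = 30 (K = (-3*sqrt(1))*(-10 + 0*(-7)) = (-3*1)*(-10 + 0) = -3*(-10) = 30)
r = 0 (r = 886*((9 - 9*1)*9) = 886*((9 - 9)*9) = 886*(0*9) = 886*0 = 0)
K - r = 30 - 1*0 = 30 + 0 = 30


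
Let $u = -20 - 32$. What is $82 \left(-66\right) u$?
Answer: $281424$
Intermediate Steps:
$u = -52$
$82 \left(-66\right) u = 82 \left(-66\right) \left(-52\right) = \left(-5412\right) \left(-52\right) = 281424$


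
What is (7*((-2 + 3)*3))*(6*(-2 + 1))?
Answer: -126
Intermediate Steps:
(7*((-2 + 3)*3))*(6*(-2 + 1)) = (7*(1*3))*(6*(-1)) = (7*3)*(-6) = 21*(-6) = -126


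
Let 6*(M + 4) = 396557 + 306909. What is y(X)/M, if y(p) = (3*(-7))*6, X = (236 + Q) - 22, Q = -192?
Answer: -378/351721 ≈ -0.0010747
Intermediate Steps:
M = 351721/3 (M = -4 + (396557 + 306909)/6 = -4 + (⅙)*703466 = -4 + 351733/3 = 351721/3 ≈ 1.1724e+5)
X = 22 (X = (236 - 192) - 22 = 44 - 22 = 22)
y(p) = -126 (y(p) = -21*6 = -126)
y(X)/M = -126/351721/3 = -126*3/351721 = -378/351721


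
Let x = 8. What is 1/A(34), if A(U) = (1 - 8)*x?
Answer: -1/56 ≈ -0.017857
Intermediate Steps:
A(U) = -56 (A(U) = (1 - 8)*8 = -7*8 = -56)
1/A(34) = 1/(-56) = -1/56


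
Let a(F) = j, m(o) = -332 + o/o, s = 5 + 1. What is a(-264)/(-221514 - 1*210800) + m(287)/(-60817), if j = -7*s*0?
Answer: 331/60817 ≈ 0.0054426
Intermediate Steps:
s = 6
m(o) = -331 (m(o) = -332 + 1 = -331)
j = 0 (j = -7*6*0 = -42*0 = 0)
a(F) = 0
a(-264)/(-221514 - 1*210800) + m(287)/(-60817) = 0/(-221514 - 1*210800) - 331/(-60817) = 0/(-221514 - 210800) - 331*(-1/60817) = 0/(-432314) + 331/60817 = 0*(-1/432314) + 331/60817 = 0 + 331/60817 = 331/60817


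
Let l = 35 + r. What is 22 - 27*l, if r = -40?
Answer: 157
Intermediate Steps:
l = -5 (l = 35 - 40 = -5)
22 - 27*l = 22 - 27*(-5) = 22 + 135 = 157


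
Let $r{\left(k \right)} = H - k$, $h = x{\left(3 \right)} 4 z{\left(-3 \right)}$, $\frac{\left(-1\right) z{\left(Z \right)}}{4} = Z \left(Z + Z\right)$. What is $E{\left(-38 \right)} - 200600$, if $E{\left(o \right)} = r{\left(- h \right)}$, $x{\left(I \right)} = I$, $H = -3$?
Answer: $-201467$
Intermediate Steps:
$z{\left(Z \right)} = - 8 Z^{2}$ ($z{\left(Z \right)} = - 4 Z \left(Z + Z\right) = - 4 Z 2 Z = - 4 \cdot 2 Z^{2} = - 8 Z^{2}$)
$h = -864$ ($h = 3 \cdot 4 \left(- 8 \left(-3\right)^{2}\right) = 12 \left(\left(-8\right) 9\right) = 12 \left(-72\right) = -864$)
$r{\left(k \right)} = -3 - k$
$E{\left(o \right)} = -867$ ($E{\left(o \right)} = -3 - \left(-1\right) \left(-864\right) = -3 - 864 = -867$)
$E{\left(-38 \right)} - 200600 = -867 - 200600 = -201467$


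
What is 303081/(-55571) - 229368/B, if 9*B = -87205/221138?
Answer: 25368014317150371/4846069055 ≈ 5.2348e+6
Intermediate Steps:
B = -87205/1990242 (B = (-87205/221138)/9 = (-87205*1/221138)/9 = (⅑)*(-87205/221138) = -87205/1990242 ≈ -0.043816)
303081/(-55571) - 229368/B = 303081/(-55571) - 229368/(-87205/1990242) = 303081*(-1/55571) - 229368*(-1990242/87205) = -303081/55571 + 456497827056/87205 = 25368014317150371/4846069055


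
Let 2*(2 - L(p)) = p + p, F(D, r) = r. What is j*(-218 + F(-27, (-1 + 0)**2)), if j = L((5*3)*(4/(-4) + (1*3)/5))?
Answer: -1736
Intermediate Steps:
L(p) = 2 - p (L(p) = 2 - (p + p)/2 = 2 - p)
j = 8 (j = 2 - 5*3*(4/(-4) + (1*3)/5) = 2 - 15*(4*(-1/4) + 3*(1/5)) = 2 - 15*(-1 + 3/5) = 2 - 15*(-2)/5 = 2 - 1*(-6) = 2 + 6 = 8)
j*(-218 + F(-27, (-1 + 0)**2)) = 8*(-218 + (-1 + 0)**2) = 8*(-218 + (-1)**2) = 8*(-218 + 1) = 8*(-217) = -1736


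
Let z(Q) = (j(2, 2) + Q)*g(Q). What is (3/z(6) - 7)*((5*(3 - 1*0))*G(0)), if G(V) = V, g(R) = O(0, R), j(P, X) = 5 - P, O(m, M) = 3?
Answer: 0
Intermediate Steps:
g(R) = 3
z(Q) = 9 + 3*Q (z(Q) = ((5 - 1*2) + Q)*3 = ((5 - 2) + Q)*3 = (3 + Q)*3 = 9 + 3*Q)
(3/z(6) - 7)*((5*(3 - 1*0))*G(0)) = (3/(9 + 3*6) - 7)*((5*(3 - 1*0))*0) = (3/(9 + 18) - 7)*((5*(3 + 0))*0) = (3/27 - 7)*((5*3)*0) = (3*(1/27) - 7)*(15*0) = (1/9 - 7)*0 = -62/9*0 = 0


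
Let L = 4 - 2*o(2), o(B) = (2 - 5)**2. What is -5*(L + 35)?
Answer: -105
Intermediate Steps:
o(B) = 9 (o(B) = (-3)**2 = 9)
L = -14 (L = 4 - 2*9 = 4 - 18 = -14)
-5*(L + 35) = -5*(-14 + 35) = -5*21 = -105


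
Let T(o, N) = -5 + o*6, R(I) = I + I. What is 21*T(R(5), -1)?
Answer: 1155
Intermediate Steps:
R(I) = 2*I
T(o, N) = -5 + 6*o
21*T(R(5), -1) = 21*(-5 + 6*(2*5)) = 21*(-5 + 6*10) = 21*(-5 + 60) = 21*55 = 1155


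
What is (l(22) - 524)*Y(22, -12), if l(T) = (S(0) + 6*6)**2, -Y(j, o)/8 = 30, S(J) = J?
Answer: -185280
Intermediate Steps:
Y(j, o) = -240 (Y(j, o) = -8*30 = -240)
l(T) = 1296 (l(T) = (0 + 6*6)**2 = (0 + 36)**2 = 36**2 = 1296)
(l(22) - 524)*Y(22, -12) = (1296 - 524)*(-240) = 772*(-240) = -185280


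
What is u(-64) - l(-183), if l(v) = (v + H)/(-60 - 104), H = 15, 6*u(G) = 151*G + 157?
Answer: -130013/82 ≈ -1585.5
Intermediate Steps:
u(G) = 157/6 + 151*G/6 (u(G) = (151*G + 157)/6 = (157 + 151*G)/6 = 157/6 + 151*G/6)
l(v) = -15/164 - v/164 (l(v) = (v + 15)/(-60 - 104) = (15 + v)/(-164) = (15 + v)*(-1/164) = -15/164 - v/164)
u(-64) - l(-183) = (157/6 + (151/6)*(-64)) - (-15/164 - 1/164*(-183)) = (157/6 - 4832/3) - (-15/164 + 183/164) = -3169/2 - 1*42/41 = -3169/2 - 42/41 = -130013/82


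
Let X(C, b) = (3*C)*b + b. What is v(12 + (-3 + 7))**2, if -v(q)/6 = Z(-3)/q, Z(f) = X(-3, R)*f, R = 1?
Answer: 81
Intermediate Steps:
X(C, b) = b + 3*C*b (X(C, b) = 3*C*b + b = b + 3*C*b)
Z(f) = -8*f (Z(f) = (1*(1 + 3*(-3)))*f = (1*(1 - 9))*f = (1*(-8))*f = -8*f)
v(q) = -144/q (v(q) = -6*(-8*(-3))/q = -144/q)
v(12 + (-3 + 7))**2 = (-144/(12 + (-3 + 7)))**2 = (-144/(12 + 4))**2 = (-144/16)**2 = (-144*1/16)**2 = (-9)**2 = 81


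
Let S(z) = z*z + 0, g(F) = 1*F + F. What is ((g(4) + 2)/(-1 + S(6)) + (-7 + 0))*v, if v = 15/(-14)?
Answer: 705/98 ≈ 7.1939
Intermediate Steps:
g(F) = 2*F (g(F) = F + F = 2*F)
S(z) = z² (S(z) = z² + 0 = z²)
v = -15/14 (v = 15*(-1/14) = -15/14 ≈ -1.0714)
((g(4) + 2)/(-1 + S(6)) + (-7 + 0))*v = ((2*4 + 2)/(-1 + 6²) + (-7 + 0))*(-15/14) = ((8 + 2)/(-1 + 36) - 7)*(-15/14) = (10/35 - 7)*(-15/14) = (10*(1/35) - 7)*(-15/14) = (2/7 - 7)*(-15/14) = -47/7*(-15/14) = 705/98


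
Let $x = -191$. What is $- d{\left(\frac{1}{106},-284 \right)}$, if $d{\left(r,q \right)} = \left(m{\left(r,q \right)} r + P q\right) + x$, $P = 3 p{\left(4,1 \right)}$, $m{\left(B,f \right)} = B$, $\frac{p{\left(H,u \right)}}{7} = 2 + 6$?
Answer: $\frac{538238107}{11236} \approx 47903.0$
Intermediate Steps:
$p{\left(H,u \right)} = 56$ ($p{\left(H,u \right)} = 7 \left(2 + 6\right) = 7 \cdot 8 = 56$)
$P = 168$ ($P = 3 \cdot 56 = 168$)
$d{\left(r,q \right)} = -191 + r^{2} + 168 q$ ($d{\left(r,q \right)} = \left(r r + 168 q\right) - 191 = \left(r^{2} + 168 q\right) - 191 = -191 + r^{2} + 168 q$)
$- d{\left(\frac{1}{106},-284 \right)} = - (-191 + \left(\frac{1}{106}\right)^{2} + 168 \left(-284\right)) = - (-191 + \left(\frac{1}{106}\right)^{2} - 47712) = - (-191 + \frac{1}{11236} - 47712) = \left(-1\right) \left(- \frac{538238107}{11236}\right) = \frac{538238107}{11236}$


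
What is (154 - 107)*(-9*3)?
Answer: -1269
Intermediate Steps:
(154 - 107)*(-9*3) = 47*(-27) = -1269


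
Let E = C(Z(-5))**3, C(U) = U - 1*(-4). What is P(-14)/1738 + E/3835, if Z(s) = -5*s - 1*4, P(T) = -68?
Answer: 2689547/666523 ≈ 4.0352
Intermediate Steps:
Z(s) = -4 - 5*s (Z(s) = -5*s - 4 = -4 - 5*s)
C(U) = 4 + U (C(U) = U + 4 = 4 + U)
E = 15625 (E = (4 + (-4 - 5*(-5)))**3 = (4 + (-4 + 25))**3 = (4 + 21)**3 = 25**3 = 15625)
P(-14)/1738 + E/3835 = -68/1738 + 15625/3835 = -68*1/1738 + 15625*(1/3835) = -34/869 + 3125/767 = 2689547/666523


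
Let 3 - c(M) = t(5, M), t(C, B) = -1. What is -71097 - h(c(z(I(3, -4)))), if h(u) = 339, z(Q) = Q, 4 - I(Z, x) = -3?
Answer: -71436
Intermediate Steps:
I(Z, x) = 7 (I(Z, x) = 4 - 1*(-3) = 4 + 3 = 7)
c(M) = 4 (c(M) = 3 - 1*(-1) = 3 + 1 = 4)
-71097 - h(c(z(I(3, -4)))) = -71097 - 1*339 = -71097 - 339 = -71436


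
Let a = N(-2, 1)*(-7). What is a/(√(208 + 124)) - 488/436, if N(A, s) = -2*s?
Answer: -122/109 + 7*√83/83 ≈ -0.35092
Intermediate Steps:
a = 14 (a = -2*1*(-7) = -2*(-7) = 14)
a/(√(208 + 124)) - 488/436 = 14/(√(208 + 124)) - 488/436 = 14/(√332) - 488*1/436 = 14/((2*√83)) - 122/109 = 14*(√83/166) - 122/109 = 7*√83/83 - 122/109 = -122/109 + 7*√83/83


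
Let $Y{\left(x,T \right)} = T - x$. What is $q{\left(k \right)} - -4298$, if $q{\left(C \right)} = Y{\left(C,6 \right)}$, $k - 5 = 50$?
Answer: $4249$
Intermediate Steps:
$k = 55$ ($k = 5 + 50 = 55$)
$q{\left(C \right)} = 6 - C$
$q{\left(k \right)} - -4298 = \left(6 - 55\right) - -4298 = \left(6 - 55\right) + 4298 = -49 + 4298 = 4249$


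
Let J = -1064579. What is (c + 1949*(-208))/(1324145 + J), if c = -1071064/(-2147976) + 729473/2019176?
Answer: -219779846624308535/140721811671583152 ≈ -1.5618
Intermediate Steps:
c = 466194652489/542142698472 (c = -1071064*(-1/2147976) + 729473*(1/2019176) = 133883/268497 + 729473/2019176 = 466194652489/542142698472 ≈ 0.85991)
(c + 1949*(-208))/(1324145 + J) = (466194652489/542142698472 + 1949*(-208))/(1324145 - 1064579) = (466194652489/542142698472 - 405392)/259566 = -219779846624308535/542142698472*1/259566 = -219779846624308535/140721811671583152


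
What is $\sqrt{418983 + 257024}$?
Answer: $\sqrt{676007} \approx 822.2$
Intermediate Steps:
$\sqrt{418983 + 257024} = \sqrt{676007}$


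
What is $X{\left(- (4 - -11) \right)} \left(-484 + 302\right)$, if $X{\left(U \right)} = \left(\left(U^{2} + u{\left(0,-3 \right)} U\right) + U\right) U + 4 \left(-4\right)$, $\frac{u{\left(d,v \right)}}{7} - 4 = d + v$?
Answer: $289562$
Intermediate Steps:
$u{\left(d,v \right)} = 28 + 7 d + 7 v$ ($u{\left(d,v \right)} = 28 + 7 \left(d + v\right) = 28 + \left(7 d + 7 v\right) = 28 + 7 d + 7 v$)
$X{\left(U \right)} = -16 + U \left(U^{2} + 8 U\right)$ ($X{\left(U \right)} = \left(\left(U^{2} + \left(28 + 7 \cdot 0 + 7 \left(-3\right)\right) U\right) + U\right) U + 4 \left(-4\right) = \left(\left(U^{2} + \left(28 + 0 - 21\right) U\right) + U\right) U - 16 = \left(\left(U^{2} + 7 U\right) + U\right) U - 16 = \left(U^{2} + 8 U\right) U - 16 = U \left(U^{2} + 8 U\right) - 16 = -16 + U \left(U^{2} + 8 U\right)$)
$X{\left(- (4 - -11) \right)} \left(-484 + 302\right) = \left(-16 + \left(- (4 - -11)\right)^{3} + 8 \left(- (4 - -11)\right)^{2}\right) \left(-484 + 302\right) = \left(-16 + \left(- (4 + 11)\right)^{3} + 8 \left(- (4 + 11)\right)^{2}\right) \left(-182\right) = \left(-16 + \left(\left(-1\right) 15\right)^{3} + 8 \left(\left(-1\right) 15\right)^{2}\right) \left(-182\right) = \left(-16 + \left(-15\right)^{3} + 8 \left(-15\right)^{2}\right) \left(-182\right) = \left(-16 - 3375 + 8 \cdot 225\right) \left(-182\right) = \left(-16 - 3375 + 1800\right) \left(-182\right) = \left(-1591\right) \left(-182\right) = 289562$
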